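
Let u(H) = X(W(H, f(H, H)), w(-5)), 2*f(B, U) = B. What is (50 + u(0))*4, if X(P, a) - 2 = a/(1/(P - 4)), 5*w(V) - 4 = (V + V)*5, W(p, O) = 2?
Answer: 1408/5 ≈ 281.60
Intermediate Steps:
f(B, U) = B/2
w(V) = ⅘ + 2*V (w(V) = ⅘ + ((V + V)*5)/5 = ⅘ + ((2*V)*5)/5 = ⅘ + (10*V)/5 = ⅘ + 2*V)
X(P, a) = 2 + a*(-4 + P) (X(P, a) = 2 + a/(1/(P - 4)) = 2 + a/(1/(-4 + P)) = 2 + a*(-4 + P))
u(H) = 102/5 (u(H) = 2 - 4*(⅘ + 2*(-5)) + 2*(⅘ + 2*(-5)) = 2 - 4*(⅘ - 10) + 2*(⅘ - 10) = 2 - 4*(-46/5) + 2*(-46/5) = 2 + 184/5 - 92/5 = 102/5)
(50 + u(0))*4 = (50 + 102/5)*4 = (352/5)*4 = 1408/5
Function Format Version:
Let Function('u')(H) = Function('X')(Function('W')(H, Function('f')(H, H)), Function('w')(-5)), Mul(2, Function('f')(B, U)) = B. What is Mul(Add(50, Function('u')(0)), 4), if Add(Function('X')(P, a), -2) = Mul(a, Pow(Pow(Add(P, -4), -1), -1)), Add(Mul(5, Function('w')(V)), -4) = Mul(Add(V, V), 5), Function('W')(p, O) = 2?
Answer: Rational(1408, 5) ≈ 281.60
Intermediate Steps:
Function('f')(B, U) = Mul(Rational(1, 2), B)
Function('w')(V) = Add(Rational(4, 5), Mul(2, V)) (Function('w')(V) = Add(Rational(4, 5), Mul(Rational(1, 5), Mul(Add(V, V), 5))) = Add(Rational(4, 5), Mul(Rational(1, 5), Mul(Mul(2, V), 5))) = Add(Rational(4, 5), Mul(Rational(1, 5), Mul(10, V))) = Add(Rational(4, 5), Mul(2, V)))
Function('X')(P, a) = Add(2, Mul(a, Add(-4, P))) (Function('X')(P, a) = Add(2, Mul(a, Pow(Pow(Add(P, -4), -1), -1))) = Add(2, Mul(a, Pow(Pow(Add(-4, P), -1), -1))) = Add(2, Mul(a, Add(-4, P))))
Function('u')(H) = Rational(102, 5) (Function('u')(H) = Add(2, Mul(-4, Add(Rational(4, 5), Mul(2, -5))), Mul(2, Add(Rational(4, 5), Mul(2, -5)))) = Add(2, Mul(-4, Add(Rational(4, 5), -10)), Mul(2, Add(Rational(4, 5), -10))) = Add(2, Mul(-4, Rational(-46, 5)), Mul(2, Rational(-46, 5))) = Add(2, Rational(184, 5), Rational(-92, 5)) = Rational(102, 5))
Mul(Add(50, Function('u')(0)), 4) = Mul(Add(50, Rational(102, 5)), 4) = Mul(Rational(352, 5), 4) = Rational(1408, 5)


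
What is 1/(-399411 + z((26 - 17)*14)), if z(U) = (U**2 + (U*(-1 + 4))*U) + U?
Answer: -1/335781 ≈ -2.9781e-6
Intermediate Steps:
z(U) = U + 4*U**2 (z(U) = (U**2 + (U*3)*U) + U = (U**2 + (3*U)*U) + U = (U**2 + 3*U**2) + U = 4*U**2 + U = U + 4*U**2)
1/(-399411 + z((26 - 17)*14)) = 1/(-399411 + ((26 - 17)*14)*(1 + 4*((26 - 17)*14))) = 1/(-399411 + (9*14)*(1 + 4*(9*14))) = 1/(-399411 + 126*(1 + 4*126)) = 1/(-399411 + 126*(1 + 504)) = 1/(-399411 + 126*505) = 1/(-399411 + 63630) = 1/(-335781) = -1/335781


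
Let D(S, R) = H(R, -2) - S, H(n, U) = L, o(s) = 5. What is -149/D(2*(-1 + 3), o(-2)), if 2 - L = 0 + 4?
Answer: 149/6 ≈ 24.833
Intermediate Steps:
L = -2 (L = 2 - (0 + 4) = 2 - 1*4 = 2 - 4 = -2)
H(n, U) = -2
D(S, R) = -2 - S
-149/D(2*(-1 + 3), o(-2)) = -149/(-2 - 2*(-1 + 3)) = -149/(-2 - 2*2) = -149/(-2 - 1*4) = -149/(-2 - 4) = -149/(-6) = -149*(-1/6) = 149/6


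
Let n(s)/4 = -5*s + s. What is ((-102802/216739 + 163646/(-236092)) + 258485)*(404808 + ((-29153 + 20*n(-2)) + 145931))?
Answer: 1726832523687608658113/12792585997 ≈ 1.3499e+11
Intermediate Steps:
n(s) = -16*s (n(s) = 4*(-5*s + s) = 4*(-4*s) = -16*s)
((-102802/216739 + 163646/(-236092)) + 258485)*(404808 + ((-29153 + 20*n(-2)) + 145931)) = ((-102802/216739 + 163646/(-236092)) + 258485)*(404808 + ((-29153 + 20*(-16*(-2))) + 145931)) = ((-102802*1/216739 + 163646*(-1/236092)) + 258485)*(404808 + ((-29153 + 20*32) + 145931)) = ((-102802/216739 - 81823/118046) + 258485)*(404808 + ((-29153 + 640) + 145931)) = (-29869600089/25585171994 + 258485)*(404808 + (-28513 + 145931)) = 6613353313269001*(404808 + 117418)/25585171994 = (6613353313269001/25585171994)*522226 = 1726832523687608658113/12792585997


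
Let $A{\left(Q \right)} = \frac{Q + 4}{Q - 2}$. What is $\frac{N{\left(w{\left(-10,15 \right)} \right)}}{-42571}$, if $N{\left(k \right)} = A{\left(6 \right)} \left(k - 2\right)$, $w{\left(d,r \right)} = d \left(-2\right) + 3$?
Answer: $- \frac{105}{85142} \approx -0.0012332$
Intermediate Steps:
$A{\left(Q \right)} = \frac{4 + Q}{-2 + Q}$
$w{\left(d,r \right)} = 3 - 2 d$ ($w{\left(d,r \right)} = - 2 d + 3 = 3 - 2 d$)
$N{\left(k \right)} = -5 + \frac{5 k}{2}$ ($N{\left(k \right)} = \frac{4 + 6}{-2 + 6} \left(k - 2\right) = \frac{1}{4} \cdot 10 \left(-2 + k\right) = \frac{5 \left(-2 + k\right)}{2} = -5 + \frac{5 k}{2}$)
$\frac{N{\left(w{\left(-10,15 \right)} \right)}}{-42571} = \frac{-5 + \frac{5 \left(3 - -20\right)}{2}}{-42571} = \left(-5 + \frac{5 \left(3 + 20\right)}{2}\right) \left(- \frac{1}{42571}\right) = \left(-5 + \frac{5}{2} \cdot 23\right) \left(- \frac{1}{42571}\right) = \left(-5 + \frac{115}{2}\right) \left(- \frac{1}{42571}\right) = \frac{105}{2} \left(- \frac{1}{42571}\right) = - \frac{105}{85142}$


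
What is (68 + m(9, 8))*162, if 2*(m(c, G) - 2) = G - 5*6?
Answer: 9558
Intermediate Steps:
m(c, G) = -13 + G/2 (m(c, G) = 2 + (G - 5*6)/2 = 2 + (G - 30)/2 = 2 + (-30 + G)/2 = 2 + (-15 + G/2) = -13 + G/2)
(68 + m(9, 8))*162 = (68 + (-13 + (1/2)*8))*162 = (68 + (-13 + 4))*162 = (68 - 9)*162 = 59*162 = 9558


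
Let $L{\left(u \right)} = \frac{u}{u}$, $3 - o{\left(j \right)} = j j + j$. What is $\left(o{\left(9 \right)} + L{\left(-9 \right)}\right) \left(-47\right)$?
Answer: $4042$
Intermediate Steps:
$o{\left(j \right)} = 3 - j - j^{2}$ ($o{\left(j \right)} = 3 - \left(j j + j\right) = 3 - \left(j^{2} + j\right) = 3 - \left(j + j^{2}\right) = 3 - j - j^{2}$)
$L{\left(u \right)} = 1$
$\left(o{\left(9 \right)} + L{\left(-9 \right)}\right) \left(-47\right) = \left(\left(3 - 9 - 9^{2}\right) + 1\right) \left(-47\right) = \left(\left(3 - 9 - 81\right) + 1\right) \left(-47\right) = \left(-87 + 1\right) \left(-47\right) = \left(-86\right) \left(-47\right) = 4042$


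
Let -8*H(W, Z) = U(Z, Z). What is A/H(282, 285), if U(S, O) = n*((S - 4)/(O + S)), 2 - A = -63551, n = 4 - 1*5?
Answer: 289801680/281 ≈ 1.0313e+6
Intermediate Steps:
n = -1 (n = 4 - 5 = -1)
A = 63553 (A = 2 - 1*(-63551) = 2 + 63551 = 63553)
U(S, O) = -(-4 + S)/(O + S) (U(S, O) = -(S - 4)/(O + S) = -(-4 + S)/(O + S))
H(W, Z) = -(4 - Z)/(16*Z) (H(W, Z) = -(4 - Z)/(8*(Z + Z)) = -(4 - Z)/(8*(2*Z)) = -1/(2*Z)*(4 - Z)/8 = -(4 - Z)/(16*Z))
A/H(282, 285) = 63553/(((1/16)*(-4 + 285)/285)) = 63553/(((1/16)*(1/285)*281)) = 63553/(281/4560) = 63553*(4560/281) = 289801680/281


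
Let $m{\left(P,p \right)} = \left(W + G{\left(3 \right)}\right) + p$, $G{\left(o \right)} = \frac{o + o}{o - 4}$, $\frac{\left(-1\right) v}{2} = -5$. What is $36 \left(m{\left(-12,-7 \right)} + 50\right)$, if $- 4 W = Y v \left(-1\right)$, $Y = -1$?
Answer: $1242$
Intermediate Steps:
$v = 10$ ($v = \left(-2\right) \left(-5\right) = 10$)
$G{\left(o \right)} = \frac{2 o}{-4 + o}$
$W = - \frac{5}{2}$ ($W = - \frac{\left(-1\right) 10 \left(-1\right)}{4} = - \frac{\left(-10\right) \left(-1\right)}{4} = \left(- \frac{1}{4}\right) 10 = - \frac{5}{2} \approx -2.5$)
$m{\left(P,p \right)} = - \frac{17}{2} + p$ ($m{\left(P,p \right)} = \left(- \frac{5}{2} + 2 \cdot 3 \frac{1}{-4 + 3}\right) + p = \left(- \frac{5}{2} + 2 \cdot 3 \frac{1}{-1}\right) + p = \left(- \frac{5}{2} + 2 \cdot 3 \left(-1\right)\right) + p = \left(- \frac{5}{2} - 6\right) + p = - \frac{17}{2} + p$)
$36 \left(m{\left(-12,-7 \right)} + 50\right) = 36 \left(\left(- \frac{17}{2} - 7\right) + 50\right) = 36 \left(- \frac{31}{2} + 50\right) = 36 \cdot \frac{69}{2} = 1242$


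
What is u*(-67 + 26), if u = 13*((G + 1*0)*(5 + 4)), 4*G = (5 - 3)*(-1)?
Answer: 4797/2 ≈ 2398.5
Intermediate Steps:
G = -½ (G = ((5 - 3)*(-1))/4 = (2*(-1))/4 = (¼)*(-2) = -½ ≈ -0.50000)
u = -117/2 (u = 13*((-½ + 1*0)*(5 + 4)) = 13*((-½ + 0)*9) = 13*(-½*9) = 13*(-9/2) = -117/2 ≈ -58.500)
u*(-67 + 26) = -117*(-67 + 26)/2 = -117/2*(-41) = 4797/2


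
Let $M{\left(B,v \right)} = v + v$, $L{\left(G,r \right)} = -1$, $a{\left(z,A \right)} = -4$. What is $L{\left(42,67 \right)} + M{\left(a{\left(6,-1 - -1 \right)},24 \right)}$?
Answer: $47$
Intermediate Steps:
$M{\left(B,v \right)} = 2 v$
$L{\left(42,67 \right)} + M{\left(a{\left(6,-1 - -1 \right)},24 \right)} = -1 + 2 \cdot 24 = -1 + 48 = 47$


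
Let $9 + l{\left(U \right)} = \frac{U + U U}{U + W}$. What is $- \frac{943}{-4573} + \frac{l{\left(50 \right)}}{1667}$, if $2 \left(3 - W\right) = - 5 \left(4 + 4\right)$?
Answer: $\frac{123411302}{556492943} \approx 0.22177$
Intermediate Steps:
$W = 23$ ($W = 3 - \frac{\left(-5\right) \left(4 + 4\right)}{2} = 3 - \frac{\left(-5\right) 8}{2} = 3 - -20 = 3 + 20 = 23$)
$l{\left(U \right)} = -9 + \frac{U + U^{2}}{23 + U}$ ($l{\left(U \right)} = -9 + \frac{U + U U}{U + 23} = -9 + \frac{U + U^{2}}{23 + U}$)
$- \frac{943}{-4573} + \frac{l{\left(50 \right)}}{1667} = - \frac{943}{-4573} + \frac{\frac{1}{23 + 50} \left(-207 + 50^{2} - 400\right)}{1667} = \left(-943\right) \left(- \frac{1}{4573}\right) + \frac{-207 + 2500 - 400}{73} \cdot \frac{1}{1667} = \frac{943}{4573} + \frac{1}{73} \cdot 1893 \cdot \frac{1}{1667} = \frac{943}{4573} + \frac{1893}{73} \cdot \frac{1}{1667} = \frac{943}{4573} + \frac{1893}{121691} = \frac{123411302}{556492943}$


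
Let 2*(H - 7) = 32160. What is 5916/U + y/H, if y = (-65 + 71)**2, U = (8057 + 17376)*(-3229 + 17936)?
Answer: 467611152/207490753393 ≈ 0.0022536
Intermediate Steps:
H = 16087 (H = 7 + (1/2)*32160 = 7 + 16080 = 16087)
U = 374043131 (U = 25433*14707 = 374043131)
y = 36 (y = 6**2 = 36)
5916/U + y/H = 5916/374043131 + 36/16087 = 5916*(1/374043131) + 36*(1/16087) = 204/12898039 + 36/16087 = 467611152/207490753393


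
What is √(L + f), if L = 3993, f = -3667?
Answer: √326 ≈ 18.055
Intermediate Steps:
√(L + f) = √(3993 - 3667) = √326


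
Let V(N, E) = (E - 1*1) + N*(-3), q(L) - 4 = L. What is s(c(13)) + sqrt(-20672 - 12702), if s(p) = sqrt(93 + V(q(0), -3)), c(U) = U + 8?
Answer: sqrt(77) + I*sqrt(33374) ≈ 8.775 + 182.69*I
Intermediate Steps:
c(U) = 8 + U
q(L) = 4 + L
V(N, E) = -1 + E - 3*N (V(N, E) = (E - 1) - 3*N = (-1 + E) - 3*N = -1 + E - 3*N)
s(p) = sqrt(77) (s(p) = sqrt(93 + (-1 - 3 - 3*(4 + 0))) = sqrt(93 + (-1 - 3 - 3*4)) = sqrt(93 + (-1 - 3 - 12)) = sqrt(93 - 16) = sqrt(77))
s(c(13)) + sqrt(-20672 - 12702) = sqrt(77) + sqrt(-20672 - 12702) = sqrt(77) + sqrt(-33374) = sqrt(77) + I*sqrt(33374)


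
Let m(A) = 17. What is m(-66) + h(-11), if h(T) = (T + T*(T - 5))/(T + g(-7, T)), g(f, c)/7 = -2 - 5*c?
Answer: 419/24 ≈ 17.458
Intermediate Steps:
g(f, c) = -14 - 35*c (g(f, c) = 7*(-2 - 5*c) = -14 - 35*c)
h(T) = (T + T*(-5 + T))/(-14 - 34*T) (h(T) = (T + T*(T - 5))/(T + (-14 - 35*T)) = (T + T*(-5 + T))/(-14 - 34*T))
m(-66) + h(-11) = 17 + (½)*(-11)*(4 - 1*(-11))/(7 + 17*(-11)) = 17 + (½)*(-11)*(4 + 11)/(7 - 187) = 17 + (½)*(-11)*15/(-180) = 17 + (½)*(-11)*(-1/180)*15 = 17 + 11/24 = 419/24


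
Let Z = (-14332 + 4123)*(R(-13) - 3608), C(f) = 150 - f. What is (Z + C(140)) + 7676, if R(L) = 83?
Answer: 35994411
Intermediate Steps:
Z = 35986725 (Z = (-14332 + 4123)*(83 - 3608) = -10209*(-3525) = 35986725)
(Z + C(140)) + 7676 = (35986725 + (150 - 1*140)) + 7676 = (35986725 + (150 - 140)) + 7676 = (35986725 + 10) + 7676 = 35986735 + 7676 = 35994411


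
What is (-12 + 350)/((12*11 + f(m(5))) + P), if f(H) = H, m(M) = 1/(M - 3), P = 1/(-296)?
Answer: 100048/39219 ≈ 2.5510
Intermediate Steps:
P = -1/296 ≈ -0.0033784
m(M) = 1/(-3 + M)
(-12 + 350)/((12*11 + f(m(5))) + P) = (-12 + 350)/((12*11 + 1/(-3 + 5)) - 1/296) = 338/((132 + 1/2) - 1/296) = 338/((132 + ½) - 1/296) = 338/(265/2 - 1/296) = 338/(39219/296) = 338*(296/39219) = 100048/39219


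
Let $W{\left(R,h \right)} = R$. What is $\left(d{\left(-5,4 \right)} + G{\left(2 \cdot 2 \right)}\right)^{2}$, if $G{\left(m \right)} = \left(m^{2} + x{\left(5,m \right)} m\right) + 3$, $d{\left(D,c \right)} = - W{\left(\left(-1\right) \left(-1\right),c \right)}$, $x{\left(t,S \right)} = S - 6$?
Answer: $100$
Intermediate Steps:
$x{\left(t,S \right)} = -6 + S$ ($x{\left(t,S \right)} = S - 6 = -6 + S$)
$d{\left(D,c \right)} = -1$ ($d{\left(D,c \right)} = - \left(-1\right) \left(-1\right) = \left(-1\right) 1 = -1$)
$G{\left(m \right)} = 3 + m^{2} + m \left(-6 + m\right)$ ($G{\left(m \right)} = \left(m^{2} + \left(-6 + m\right) m\right) + 3 = \left(m^{2} + m \left(-6 + m\right)\right) + 3 = 3 + m^{2} + m \left(-6 + m\right)$)
$\left(d{\left(-5,4 \right)} + G{\left(2 \cdot 2 \right)}\right)^{2} = \left(-1 + \left(3 + \left(2 \cdot 2\right)^{2} + 2 \cdot 2 \left(-6 + 2 \cdot 2\right)\right)\right)^{2} = \left(-1 + \left(3 + 4^{2} + 4 \left(-6 + 4\right)\right)\right)^{2} = \left(-1 + \left(3 + 16 + 4 \left(-2\right)\right)\right)^{2} = \left(-1 + \left(3 + 16 - 8\right)\right)^{2} = \left(-1 + 11\right)^{2} = 10^{2} = 100$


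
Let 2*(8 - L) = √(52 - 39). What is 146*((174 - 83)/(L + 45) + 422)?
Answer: 694288108/11223 + 26572*√13/11223 ≈ 61872.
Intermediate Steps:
L = 8 - √13/2 (L = 8 - √(52 - 39)/2 = 8 - √13/2 ≈ 6.1972)
146*((174 - 83)/(L + 45) + 422) = 146*((174 - 83)/((8 - √13/2) + 45) + 422) = 146*(91/(53 - √13/2) + 422) = 146*(422 + 91/(53 - √13/2)) = 61612 + 13286/(53 - √13/2)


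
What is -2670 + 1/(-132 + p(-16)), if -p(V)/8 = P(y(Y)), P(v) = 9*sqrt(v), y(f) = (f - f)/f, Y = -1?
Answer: -352441/132 ≈ -2670.0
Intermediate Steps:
y(f) = 0 (y(f) = 0/f = 0)
p(V) = 0 (p(V) = -72*sqrt(0) = -72*0 = -8*0 = 0)
-2670 + 1/(-132 + p(-16)) = -2670 + 1/(-132 + 0) = -2670 + 1/(-132) = -2670 - 1/132 = -352441/132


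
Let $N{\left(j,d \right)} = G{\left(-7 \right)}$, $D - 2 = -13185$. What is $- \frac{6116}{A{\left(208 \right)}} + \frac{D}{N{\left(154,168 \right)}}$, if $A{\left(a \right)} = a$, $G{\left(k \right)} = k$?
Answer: $\frac{674813}{364} \approx 1853.9$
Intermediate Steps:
$D = -13183$ ($D = 2 - 13185 = -13183$)
$N{\left(j,d \right)} = -7$
$- \frac{6116}{A{\left(208 \right)}} + \frac{D}{N{\left(154,168 \right)}} = - \frac{6116}{208} - \frac{13183}{-7} = \left(-6116\right) \frac{1}{208} - - \frac{13183}{7} = - \frac{1529}{52} + \frac{13183}{7} = \frac{674813}{364}$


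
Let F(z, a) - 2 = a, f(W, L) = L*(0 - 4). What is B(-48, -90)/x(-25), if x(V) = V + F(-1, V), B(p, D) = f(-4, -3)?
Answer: -¼ ≈ -0.25000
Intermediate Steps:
f(W, L) = -4*L (f(W, L) = L*(-4) = -4*L)
F(z, a) = 2 + a
B(p, D) = 12 (B(p, D) = -4*(-3) = 12)
x(V) = 2 + 2*V (x(V) = V + (2 + V) = 2 + 2*V)
B(-48, -90)/x(-25) = 12/(2 + 2*(-25)) = 12/(2 - 50) = 12/(-48) = 12*(-1/48) = -¼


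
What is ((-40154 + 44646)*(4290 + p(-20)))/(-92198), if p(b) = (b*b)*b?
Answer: 8332660/46099 ≈ 180.76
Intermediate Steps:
p(b) = b³ (p(b) = b²*b = b³)
((-40154 + 44646)*(4290 + p(-20)))/(-92198) = ((-40154 + 44646)*(4290 + (-20)³))/(-92198) = (4492*(4290 - 8000))*(-1/92198) = (4492*(-3710))*(-1/92198) = -16665320*(-1/92198) = 8332660/46099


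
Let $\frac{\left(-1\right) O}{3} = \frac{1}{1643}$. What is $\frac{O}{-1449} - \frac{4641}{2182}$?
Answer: $- \frac{3682951547}{1731567558} \approx -2.1269$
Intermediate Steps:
$O = - \frac{3}{1643} \approx -0.0018259$
$\frac{O}{-1449} - \frac{4641}{2182} = - \frac{3}{1643 \left(-1449\right)} - \frac{4641}{2182} = \left(- \frac{3}{1643}\right) \left(- \frac{1}{1449}\right) - \frac{4641}{2182} = \frac{1}{793569} - \frac{4641}{2182} = - \frac{3682951547}{1731567558}$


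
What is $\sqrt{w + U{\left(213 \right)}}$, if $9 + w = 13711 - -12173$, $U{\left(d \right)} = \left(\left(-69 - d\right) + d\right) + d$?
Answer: $21 \sqrt{59} \approx 161.3$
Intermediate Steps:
$U{\left(d \right)} = -69 + d$
$w = 25875$ ($w = -9 + \left(13711 - -12173\right) = -9 + \left(13711 + 12173\right) = -9 + 25884 = 25875$)
$\sqrt{w + U{\left(213 \right)}} = \sqrt{25875 + \left(-69 + 213\right)} = \sqrt{25875 + 144} = \sqrt{26019} = 21 \sqrt{59}$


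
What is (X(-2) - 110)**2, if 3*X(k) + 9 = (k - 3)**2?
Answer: 98596/9 ≈ 10955.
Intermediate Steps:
X(k) = -3 + (-3 + k)**2/3 (X(k) = -3 + (k - 3)**2/3 = -3 + (-3 + k)**2/3)
(X(-2) - 110)**2 = ((1/3)*(-2)*(-6 - 2) - 110)**2 = ((1/3)*(-2)*(-8) - 110)**2 = (16/3 - 110)**2 = (-314/3)**2 = 98596/9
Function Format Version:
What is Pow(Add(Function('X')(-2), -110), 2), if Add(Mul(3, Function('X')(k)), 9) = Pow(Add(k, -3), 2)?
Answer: Rational(98596, 9) ≈ 10955.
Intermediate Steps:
Function('X')(k) = Add(-3, Mul(Rational(1, 3), Pow(Add(-3, k), 2))) (Function('X')(k) = Add(-3, Mul(Rational(1, 3), Pow(Add(k, -3), 2))) = Add(-3, Mul(Rational(1, 3), Pow(Add(-3, k), 2))))
Pow(Add(Function('X')(-2), -110), 2) = Pow(Add(Mul(Rational(1, 3), -2, Add(-6, -2)), -110), 2) = Pow(Add(Mul(Rational(1, 3), -2, -8), -110), 2) = Pow(Add(Rational(16, 3), -110), 2) = Pow(Rational(-314, 3), 2) = Rational(98596, 9)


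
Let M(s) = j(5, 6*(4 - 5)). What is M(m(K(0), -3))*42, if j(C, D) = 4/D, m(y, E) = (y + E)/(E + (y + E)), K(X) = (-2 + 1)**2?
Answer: -28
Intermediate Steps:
K(X) = 1 (K(X) = (-1)**2 = 1)
m(y, E) = (E + y)/(y + 2*E) (m(y, E) = (E + y)/(E + (E + y)) = (E + y)/(y + 2*E))
M(s) = -2/3 (M(s) = 4/((6*(4 - 5))) = 4/((6*(-1))) = 4/(-6) = 4*(-1/6) = -2/3)
M(m(K(0), -3))*42 = -2/3*42 = -28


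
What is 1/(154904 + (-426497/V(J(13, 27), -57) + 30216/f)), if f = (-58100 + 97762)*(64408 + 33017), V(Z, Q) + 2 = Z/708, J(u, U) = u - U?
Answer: 92093676675/33712248954738958 ≈ 2.7318e-6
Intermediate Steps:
V(Z, Q) = -2 + Z/708
f = 3864070350 (f = 39662*97425 = 3864070350)
1/(154904 + (-426497/V(J(13, 27), -57) + 30216/f)) = 1/(154904 + (-426497/(-2 + (13 - 1*27)/708) + 30216/3864070350)) = 1/(154904 + (-426497/(-2 + (13 - 27)/708) + 30216*(1/3864070350))) = 1/(154904 + (-426497/(-2 + (1/708)*(-14)) + 5036/644011725)) = 1/(154904 + (-426497/(-2 - 7/354) + 5036/644011725)) = 1/(154904 + (-426497/(-715/354) + 5036/644011725)) = 1/(154904 + (-426497*(-354/715) + 5036/644011725)) = 1/(154904 + (150979938/715 + 5036/644011725)) = 1/(154904 + 19446570063074758/92093676675) = 1/(33712248954738958/92093676675) = 92093676675/33712248954738958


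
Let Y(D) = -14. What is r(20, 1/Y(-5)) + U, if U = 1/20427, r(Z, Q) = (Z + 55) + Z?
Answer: 1940566/20427 ≈ 95.000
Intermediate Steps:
r(Z, Q) = 55 + 2*Z (r(Z, Q) = (55 + Z) + Z = 55 + 2*Z)
U = 1/20427 ≈ 4.8955e-5
r(20, 1/Y(-5)) + U = (55 + 2*20) + 1/20427 = (55 + 40) + 1/20427 = 95 + 1/20427 = 1940566/20427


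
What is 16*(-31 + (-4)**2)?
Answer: -240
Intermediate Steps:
16*(-31 + (-4)**2) = 16*(-31 + 16) = 16*(-15) = -240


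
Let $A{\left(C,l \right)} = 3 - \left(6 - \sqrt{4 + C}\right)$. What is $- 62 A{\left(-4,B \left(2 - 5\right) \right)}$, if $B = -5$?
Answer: $186$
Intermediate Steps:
$A{\left(C,l \right)} = -3 + \sqrt{4 + C}$ ($A{\left(C,l \right)} = 3 + \left(-6 + \sqrt{4 + C}\right) = -3 + \sqrt{4 + C}$)
$- 62 A{\left(-4,B \left(2 - 5\right) \right)} = - 62 \left(-3 + \sqrt{4 - 4}\right) = - 62 \left(-3 + \sqrt{0}\right) = - 62 \left(-3 + 0\right) = \left(-62\right) \left(-3\right) = 186$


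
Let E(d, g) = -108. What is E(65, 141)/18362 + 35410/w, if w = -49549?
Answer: -327774856/454909369 ≈ -0.72053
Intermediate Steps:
E(65, 141)/18362 + 35410/w = -108/18362 + 35410/(-49549) = -108*1/18362 + 35410*(-1/49549) = -54/9181 - 35410/49549 = -327774856/454909369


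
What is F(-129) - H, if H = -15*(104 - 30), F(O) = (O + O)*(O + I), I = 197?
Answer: -16434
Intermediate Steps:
F(O) = 2*O*(197 + O) (F(O) = (O + O)*(O + 197) = (2*O)*(197 + O) = 2*O*(197 + O))
H = -1110 (H = -15*74 = -1110)
F(-129) - H = 2*(-129)*(197 - 129) - 1*(-1110) = 2*(-129)*68 + 1110 = -17544 + 1110 = -16434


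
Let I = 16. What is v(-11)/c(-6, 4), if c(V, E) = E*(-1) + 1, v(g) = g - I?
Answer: 9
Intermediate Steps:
v(g) = -16 + g (v(g) = g - 1*16 = g - 16 = -16 + g)
c(V, E) = 1 - E (c(V, E) = -E + 1 = 1 - E)
v(-11)/c(-6, 4) = (-16 - 11)/(1 - 1*4) = -27/(1 - 4) = -27/(-3) = -27*(-⅓) = 9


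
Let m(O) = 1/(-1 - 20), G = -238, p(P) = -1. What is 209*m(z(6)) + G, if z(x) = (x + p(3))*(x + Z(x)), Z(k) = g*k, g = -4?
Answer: -5207/21 ≈ -247.95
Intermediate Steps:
Z(k) = -4*k
z(x) = -3*x*(-1 + x) (z(x) = (x - 1)*(x - 4*x) = (-1 + x)*(-3*x) = -3*x*(-1 + x))
m(O) = -1/21 (m(O) = 1/(-21) = -1/21)
209*m(z(6)) + G = 209*(-1/21) - 238 = -209/21 - 238 = -5207/21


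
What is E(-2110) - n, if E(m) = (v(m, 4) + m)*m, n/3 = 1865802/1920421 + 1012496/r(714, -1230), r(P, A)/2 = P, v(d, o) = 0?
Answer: 1016952083021382/228530099 ≈ 4.4500e+6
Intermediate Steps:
r(P, A) = 2*P
n = 486770736518/228530099 (n = 3*(1865802/1920421 + 1012496/((2*714))) = 3*(1865802*(1/1920421) + 1012496/1428) = 3*(1865802/1920421 + 1012496*(1/1428)) = 3*(1865802/1920421 + 253124/357) = 3*(486770736518/685590297) = 486770736518/228530099 ≈ 2130.0)
E(m) = m² (E(m) = (0 + m)*m = m*m = m²)
E(-2110) - n = (-2110)² - 1*486770736518/228530099 = 4452100 - 486770736518/228530099 = 1016952083021382/228530099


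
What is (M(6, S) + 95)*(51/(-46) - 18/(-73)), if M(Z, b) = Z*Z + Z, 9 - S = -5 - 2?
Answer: -396615/3358 ≈ -118.11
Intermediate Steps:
S = 16 (S = 9 - (-5 - 2) = 9 - 1*(-7) = 9 + 7 = 16)
M(Z, b) = Z + Z² (M(Z, b) = Z² + Z = Z + Z²)
(M(6, S) + 95)*(51/(-46) - 18/(-73)) = (6*(1 + 6) + 95)*(51/(-46) - 18/(-73)) = (6*7 + 95)*(51*(-1/46) - 18*(-1/73)) = (42 + 95)*(-51/46 + 18/73) = 137*(-2895/3358) = -396615/3358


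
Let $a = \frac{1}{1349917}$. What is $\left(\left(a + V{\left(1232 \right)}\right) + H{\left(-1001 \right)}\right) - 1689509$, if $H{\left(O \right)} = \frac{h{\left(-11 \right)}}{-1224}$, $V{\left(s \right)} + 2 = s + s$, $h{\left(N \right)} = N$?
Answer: $- \frac{2787505057470865}{1652298408} \approx -1.687 \cdot 10^{6}$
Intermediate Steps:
$a = \frac{1}{1349917} \approx 7.4079 \cdot 10^{-7}$
$V{\left(s \right)} = -2 + 2 s$ ($V{\left(s \right)} = -2 + \left(s + s\right) = -2 + 2 s$)
$H{\left(O \right)} = \frac{11}{1224}$ ($H{\left(O \right)} = - \frac{11}{-1224} = \left(-11\right) \left(- \frac{1}{1224}\right) = \frac{11}{1224}$)
$\left(\left(a + V{\left(1232 \right)}\right) + H{\left(-1001 \right)}\right) - 1689509 = \left(\left(\frac{1}{1349917} + \left(-2 + 2 \cdot 1232\right)\right) + \frac{11}{1224}\right) - 1689509 = \left(\left(\frac{1}{1349917} + \left(-2 + 2464\right)\right) + \frac{11}{1224}\right) - 1689509 = \left(\left(\frac{1}{1349917} + 2462\right) + \frac{11}{1224}\right) - 1689509 = \left(\frac{3323495655}{1349917} + \frac{11}{1224}\right) - 1689509 = \frac{4067973530807}{1652298408} - 1689509 = - \frac{2787505057470865}{1652298408}$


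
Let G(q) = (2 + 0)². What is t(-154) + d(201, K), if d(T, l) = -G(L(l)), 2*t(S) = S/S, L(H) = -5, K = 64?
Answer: -7/2 ≈ -3.5000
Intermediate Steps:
t(S) = ½ (t(S) = (S/S)/2 = (½)*1 = ½)
G(q) = 4 (G(q) = 2² = 4)
d(T, l) = -4 (d(T, l) = -1*4 = -4)
t(-154) + d(201, K) = ½ - 4 = -7/2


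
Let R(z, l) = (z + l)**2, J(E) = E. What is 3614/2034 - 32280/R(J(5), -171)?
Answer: 4241233/7006113 ≈ 0.60536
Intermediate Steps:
R(z, l) = (l + z)**2
3614/2034 - 32280/R(J(5), -171) = 3614/2034 - 32280/(-171 + 5)**2 = 3614*(1/2034) - 32280/((-166)**2) = 1807/1017 - 32280/27556 = 1807/1017 - 32280*1/27556 = 1807/1017 - 8070/6889 = 4241233/7006113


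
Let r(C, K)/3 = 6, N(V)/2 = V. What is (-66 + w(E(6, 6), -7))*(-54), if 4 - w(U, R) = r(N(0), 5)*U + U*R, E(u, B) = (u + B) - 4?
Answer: 8100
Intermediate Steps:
N(V) = 2*V
r(C, K) = 18 (r(C, K) = 3*6 = 18)
E(u, B) = -4 + B + u (E(u, B) = (B + u) - 4 = -4 + B + u)
w(U, R) = 4 - 18*U - R*U (w(U, R) = 4 - (18*U + U*R) = 4 - (18*U + R*U) = 4 + (-18*U - R*U) = 4 - 18*U - R*U)
(-66 + w(E(6, 6), -7))*(-54) = (-66 + (4 - 18*(-4 + 6 + 6) - 1*(-7)*(-4 + 6 + 6)))*(-54) = (-66 + (4 - 18*8 - 1*(-7)*8))*(-54) = (-66 + (4 - 144 + 56))*(-54) = (-66 - 84)*(-54) = -150*(-54) = 8100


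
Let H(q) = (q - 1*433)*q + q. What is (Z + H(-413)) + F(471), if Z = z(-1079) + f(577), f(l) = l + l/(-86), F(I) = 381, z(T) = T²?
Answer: 130219247/86 ≈ 1.5142e+6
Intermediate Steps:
f(l) = 85*l/86 (f(l) = l + l*(-1/86) = l - l/86 = 85*l/86)
H(q) = q + q*(-433 + q) (H(q) = (q - 433)*q + q = (-433 + q)*q + q = q*(-433 + q) + q = q + q*(-433 + q))
Z = 100173771/86 (Z = (-1079)² + (85/86)*577 = 1164241 + 49045/86 = 100173771/86 ≈ 1.1648e+6)
(Z + H(-413)) + F(471) = (100173771/86 - 413*(-432 - 413)) + 381 = (100173771/86 - 413*(-845)) + 381 = (100173771/86 + 348985) + 381 = 130186481/86 + 381 = 130219247/86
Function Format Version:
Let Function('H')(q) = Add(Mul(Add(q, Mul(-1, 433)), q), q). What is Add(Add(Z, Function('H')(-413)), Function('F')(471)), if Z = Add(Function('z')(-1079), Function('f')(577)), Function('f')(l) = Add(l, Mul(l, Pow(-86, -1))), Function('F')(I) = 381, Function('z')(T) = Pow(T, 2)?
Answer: Rational(130219247, 86) ≈ 1.5142e+6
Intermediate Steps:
Function('f')(l) = Mul(Rational(85, 86), l) (Function('f')(l) = Add(l, Mul(l, Rational(-1, 86))) = Add(l, Mul(Rational(-1, 86), l)) = Mul(Rational(85, 86), l))
Function('H')(q) = Add(q, Mul(q, Add(-433, q))) (Function('H')(q) = Add(Mul(Add(q, -433), q), q) = Add(Mul(Add(-433, q), q), q) = Add(Mul(q, Add(-433, q)), q) = Add(q, Mul(q, Add(-433, q))))
Z = Rational(100173771, 86) (Z = Add(Pow(-1079, 2), Mul(Rational(85, 86), 577)) = Add(1164241, Rational(49045, 86)) = Rational(100173771, 86) ≈ 1.1648e+6)
Add(Add(Z, Function('H')(-413)), Function('F')(471)) = Add(Add(Rational(100173771, 86), Mul(-413, Add(-432, -413))), 381) = Add(Add(Rational(100173771, 86), Mul(-413, -845)), 381) = Add(Add(Rational(100173771, 86), 348985), 381) = Add(Rational(130186481, 86), 381) = Rational(130219247, 86)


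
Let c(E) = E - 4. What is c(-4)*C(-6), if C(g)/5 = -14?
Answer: 560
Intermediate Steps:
C(g) = -70 (C(g) = 5*(-14) = -70)
c(E) = -4 + E
c(-4)*C(-6) = (-4 - 4)*(-70) = -8*(-70) = 560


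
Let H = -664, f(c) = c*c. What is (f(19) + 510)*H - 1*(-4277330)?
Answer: 3698986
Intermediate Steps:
f(c) = c²
(f(19) + 510)*H - 1*(-4277330) = (19² + 510)*(-664) - 1*(-4277330) = (361 + 510)*(-664) + 4277330 = 871*(-664) + 4277330 = -578344 + 4277330 = 3698986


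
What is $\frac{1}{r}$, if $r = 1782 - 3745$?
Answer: $- \frac{1}{1963} \approx -0.00050942$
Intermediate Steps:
$r = -1963$
$\frac{1}{r} = \frac{1}{-1963} = - \frac{1}{1963}$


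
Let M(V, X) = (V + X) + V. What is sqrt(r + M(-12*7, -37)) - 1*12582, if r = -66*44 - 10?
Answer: -12582 + I*sqrt(3119) ≈ -12582.0 + 55.848*I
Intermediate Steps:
M(V, X) = X + 2*V
r = -2914 (r = -2904 - 10 = -2914)
sqrt(r + M(-12*7, -37)) - 1*12582 = sqrt(-2914 + (-37 + 2*(-12*7))) - 1*12582 = sqrt(-2914 + (-37 + 2*(-84))) - 12582 = sqrt(-2914 + (-37 - 168)) - 12582 = sqrt(-2914 - 205) - 12582 = sqrt(-3119) - 12582 = I*sqrt(3119) - 12582 = -12582 + I*sqrt(3119)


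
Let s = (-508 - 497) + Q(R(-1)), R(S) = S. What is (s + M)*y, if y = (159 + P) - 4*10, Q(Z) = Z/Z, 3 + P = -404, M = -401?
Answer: 404640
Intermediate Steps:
P = -407 (P = -3 - 404 = -407)
Q(Z) = 1
s = -1004 (s = (-508 - 497) + 1 = -1005 + 1 = -1004)
y = -288 (y = (159 - 407) - 4*10 = -248 - 40 = -288)
(s + M)*y = (-1004 - 401)*(-288) = -1405*(-288) = 404640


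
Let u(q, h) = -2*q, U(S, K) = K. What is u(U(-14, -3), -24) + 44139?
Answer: 44145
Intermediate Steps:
u(U(-14, -3), -24) + 44139 = -2*(-3) + 44139 = 6 + 44139 = 44145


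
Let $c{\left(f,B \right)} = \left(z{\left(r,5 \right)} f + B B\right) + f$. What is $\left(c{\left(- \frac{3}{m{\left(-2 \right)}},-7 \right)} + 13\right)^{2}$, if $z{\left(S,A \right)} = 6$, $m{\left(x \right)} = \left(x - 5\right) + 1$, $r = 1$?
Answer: $\frac{17161}{4} \approx 4290.3$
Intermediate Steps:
$m{\left(x \right)} = -4 + x$ ($m{\left(x \right)} = \left(-5 + x\right) + 1 = -4 + x$)
$c{\left(f,B \right)} = B^{2} + 7 f$ ($c{\left(f,B \right)} = \left(6 f + B B\right) + f = \left(6 f + B^{2}\right) + f = \left(B^{2} + 6 f\right) + f = B^{2} + 7 f$)
$\left(c{\left(- \frac{3}{m{\left(-2 \right)}},-7 \right)} + 13\right)^{2} = \left(\left(\left(-7\right)^{2} + 7 \left(- \frac{3}{-4 - 2}\right)\right) + 13\right)^{2} = \left(\left(49 + 7 \left(- \frac{3}{-6}\right)\right) + 13\right)^{2} = \left(\left(49 + 7 \left(\left(-3\right) \left(- \frac{1}{6}\right)\right)\right) + 13\right)^{2} = \left(\left(49 + 7 \cdot \frac{1}{2}\right) + 13\right)^{2} = \left(\left(49 + \frac{7}{2}\right) + 13\right)^{2} = \left(\frac{105}{2} + 13\right)^{2} = \left(\frac{131}{2}\right)^{2} = \frac{17161}{4}$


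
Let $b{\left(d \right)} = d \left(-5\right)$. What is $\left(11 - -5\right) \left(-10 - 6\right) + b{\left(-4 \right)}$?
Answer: $-236$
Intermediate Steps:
$b{\left(d \right)} = - 5 d$
$\left(11 - -5\right) \left(-10 - 6\right) + b{\left(-4 \right)} = \left(11 - -5\right) \left(-10 - 6\right) - -20 = \left(11 + 5\right) \left(-10 - 6\right) + 20 = 16 \left(-16\right) + 20 = -256 + 20 = -236$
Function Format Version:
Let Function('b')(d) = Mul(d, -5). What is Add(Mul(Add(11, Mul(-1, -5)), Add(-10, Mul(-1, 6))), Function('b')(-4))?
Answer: -236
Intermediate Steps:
Function('b')(d) = Mul(-5, d)
Add(Mul(Add(11, Mul(-1, -5)), Add(-10, Mul(-1, 6))), Function('b')(-4)) = Add(Mul(Add(11, Mul(-1, -5)), Add(-10, Mul(-1, 6))), Mul(-5, -4)) = Add(Mul(Add(11, 5), Add(-10, -6)), 20) = Add(Mul(16, -16), 20) = Add(-256, 20) = -236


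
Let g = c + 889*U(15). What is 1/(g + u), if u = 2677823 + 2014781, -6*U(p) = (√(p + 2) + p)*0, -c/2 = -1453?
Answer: 1/4695510 ≈ 2.1297e-7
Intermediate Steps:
c = 2906 (c = -2*(-1453) = 2906)
U(p) = 0 (U(p) = -(√(p + 2) + p)*0/6 = -(√(2 + p) + p)*0/6 = -(p + √(2 + p))*0/6 = -⅙*0 = 0)
g = 2906 (g = 2906 + 889*0 = 2906 + 0 = 2906)
u = 4692604
1/(g + u) = 1/(2906 + 4692604) = 1/4695510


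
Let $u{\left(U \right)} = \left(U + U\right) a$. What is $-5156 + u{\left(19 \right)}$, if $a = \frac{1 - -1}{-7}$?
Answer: $- \frac{36168}{7} \approx -5166.9$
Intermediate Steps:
$a = - \frac{2}{7}$ ($a = \left(1 + 1\right) \left(- \frac{1}{7}\right) = 2 \left(- \frac{1}{7}\right) = - \frac{2}{7} \approx -0.28571$)
$u{\left(U \right)} = - \frac{4 U}{7}$ ($u{\left(U \right)} = \left(U + U\right) \left(- \frac{2}{7}\right) = 2 U \left(- \frac{2}{7}\right) = - \frac{4 U}{7}$)
$-5156 + u{\left(19 \right)} = -5156 - \frac{76}{7} = - \frac{36168}{7}$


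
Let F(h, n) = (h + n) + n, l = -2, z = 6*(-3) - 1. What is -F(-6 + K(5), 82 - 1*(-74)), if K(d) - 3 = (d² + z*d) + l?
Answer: -237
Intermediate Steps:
z = -19 (z = -18 - 1 = -19)
K(d) = 1 + d² - 19*d (K(d) = 3 + ((d² - 19*d) - 2) = 3 + (-2 + d² - 19*d) = 1 + d² - 19*d)
F(h, n) = h + 2*n
-F(-6 + K(5), 82 - 1*(-74)) = -((-6 + (1 + 5² - 19*5)) + 2*(82 - 1*(-74))) = -((-6 + (1 + 25 - 95)) + 2*(82 + 74)) = -((-6 - 69) + 2*156) = -(-75 + 312) = -1*237 = -237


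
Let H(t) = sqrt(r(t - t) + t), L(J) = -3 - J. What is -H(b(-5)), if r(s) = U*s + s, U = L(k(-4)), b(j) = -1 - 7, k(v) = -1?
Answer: -2*I*sqrt(2) ≈ -2.8284*I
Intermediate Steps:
b(j) = -8
U = -2 (U = -3 - 1*(-1) = -3 + 1 = -2)
r(s) = -s (r(s) = -2*s + s = -s)
H(t) = sqrt(t) (H(t) = sqrt(-(t - t) + t) = sqrt(-1*0 + t) = sqrt(0 + t) = sqrt(t))
-H(b(-5)) = -sqrt(-8) = -2*I*sqrt(2)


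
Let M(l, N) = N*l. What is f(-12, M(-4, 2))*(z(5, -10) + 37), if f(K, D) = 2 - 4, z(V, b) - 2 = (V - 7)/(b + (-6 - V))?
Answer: -1642/21 ≈ -78.190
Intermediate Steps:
z(V, b) = 2 + (-7 + V)/(-6 + b - V) (z(V, b) = 2 + (V - 7)/(b + (-6 - V)) = 2 + (-7 + V)/(-6 + b - V))
f(K, D) = -2
f(-12, M(-4, 2))*(z(5, -10) + 37) = -2*((19 + 5 - 2*(-10))/(6 + 5 - 1*(-10)) + 37) = -2*((19 + 5 + 20)/(6 + 5 + 10) + 37) = -2*(44/21 + 37) = -2*821/21 = -1642/21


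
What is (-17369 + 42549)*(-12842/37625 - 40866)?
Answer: -7743333919312/7525 ≈ -1.0290e+9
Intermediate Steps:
(-17369 + 42549)*(-12842/37625 - 40866) = 25180*(-12842*1/37625 - 40866) = 25180*(-12842/37625 - 40866) = 25180*(-1537596092/37625) = -7743333919312/7525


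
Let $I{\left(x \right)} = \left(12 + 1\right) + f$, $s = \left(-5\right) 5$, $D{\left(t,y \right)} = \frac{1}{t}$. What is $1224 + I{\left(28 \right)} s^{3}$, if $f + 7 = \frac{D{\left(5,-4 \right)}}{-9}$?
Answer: $- \frac{829609}{9} \approx -92179.0$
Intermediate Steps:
$s = -25$
$f = - \frac{316}{45}$ ($f = -7 + \frac{1}{5 \left(-9\right)} = -7 + \frac{1}{5} \left(- \frac{1}{9}\right) = -7 - \frac{1}{45} = - \frac{316}{45} \approx -7.0222$)
$I{\left(x \right)} = \frac{269}{45}$ ($I{\left(x \right)} = \left(12 + 1\right) - \frac{316}{45} = 13 - \frac{316}{45} = \frac{269}{45}$)
$1224 + I{\left(28 \right)} s^{3} = 1224 + \frac{269 \left(-25\right)^{3}}{45} = 1224 + \frac{269}{45} \left(-15625\right) = 1224 - \frac{840625}{9} = - \frac{829609}{9}$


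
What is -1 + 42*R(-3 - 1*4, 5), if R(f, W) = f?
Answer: -295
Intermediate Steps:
-1 + 42*R(-3 - 1*4, 5) = -1 + 42*(-3 - 1*4) = -1 + 42*(-3 - 4) = -1 + 42*(-7) = -1 - 294 = -295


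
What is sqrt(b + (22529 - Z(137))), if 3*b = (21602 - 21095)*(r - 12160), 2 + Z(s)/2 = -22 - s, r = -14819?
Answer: 10*I*sqrt(45366) ≈ 2129.9*I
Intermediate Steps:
Z(s) = -48 - 2*s (Z(s) = -4 + 2*(-22 - s) = -4 + (-44 - 2*s) = -48 - 2*s)
b = -4559451 (b = ((21602 - 21095)*(-14819 - 12160))/3 = (507*(-26979))/3 = (1/3)*(-13678353) = -4559451)
sqrt(b + (22529 - Z(137))) = sqrt(-4559451 + (22529 - (-48 - 2*137))) = sqrt(-4559451 + (22529 - (-48 - 274))) = sqrt(-4559451 + (22529 - 1*(-322))) = sqrt(-4559451 + (22529 + 322)) = sqrt(-4559451 + 22851) = sqrt(-4536600) = 10*I*sqrt(45366)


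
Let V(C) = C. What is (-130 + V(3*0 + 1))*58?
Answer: -7482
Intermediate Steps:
(-130 + V(3*0 + 1))*58 = (-130 + (3*0 + 1))*58 = (-130 + (0 + 1))*58 = (-130 + 1)*58 = -129*58 = -7482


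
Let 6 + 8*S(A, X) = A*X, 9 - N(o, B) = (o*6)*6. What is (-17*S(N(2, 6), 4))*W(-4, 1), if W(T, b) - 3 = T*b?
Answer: -2193/4 ≈ -548.25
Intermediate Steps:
W(T, b) = 3 + T*b
N(o, B) = 9 - 36*o (N(o, B) = 9 - o*6*6 = 9 - 6*o*6 = 9 - 36*o)
S(A, X) = -¾ + A*X/8 (S(A, X) = -¾ + (A*X)/8 = -¾ + A*X/8)
(-17*S(N(2, 6), 4))*W(-4, 1) = (-17*(-¾ + (⅛)*(9 - 36*2)*4))*(3 - 4*1) = (-17*(-¾ + (⅛)*(9 - 72)*4))*(3 - 4) = -17*(-¾ + (⅛)*(-63)*4)*(-1) = -17*(-¾ - 63/2)*(-1) = -17*(-129/4)*(-1) = (2193/4)*(-1) = -2193/4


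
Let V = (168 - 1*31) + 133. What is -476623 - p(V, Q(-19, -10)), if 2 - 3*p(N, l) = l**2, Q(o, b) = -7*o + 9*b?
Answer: -1428022/3 ≈ -4.7601e+5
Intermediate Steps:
V = 270 (V = (168 - 31) + 133 = 137 + 133 = 270)
p(N, l) = 2/3 - l**2/3
-476623 - p(V, Q(-19, -10)) = -476623 - (2/3 - (-7*(-19) + 9*(-10))**2/3) = -476623 - (2/3 - (133 - 90)**2/3) = -476623 - (2/3 - 1/3*43**2) = -476623 - (2/3 - 1/3*1849) = -476623 - (2/3 - 1849/3) = -476623 - 1*(-1847/3) = -476623 + 1847/3 = -1428022/3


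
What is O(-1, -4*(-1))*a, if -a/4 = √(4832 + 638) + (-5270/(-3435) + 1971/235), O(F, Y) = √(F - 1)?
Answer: I*√2*(-6407068/161445 - 4*√5470) ≈ -474.5*I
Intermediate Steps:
O(F, Y) = √(-1 + F)
a = -6407068/161445 - 4*√5470 (a = -4*(√(4832 + 638) + (-5270/(-3435) + 1971/235)) = -4*(√5470 + (-5270*(-1/3435) + 1971*(1/235))) = -4*(√5470 + (1054/687 + 1971/235)) = -4*(√5470 + 1601767/161445) = -4*(1601767/161445 + √5470) = -6407068/161445 - 4*√5470 ≈ -335.52)
O(-1, -4*(-1))*a = √(-1 - 1)*(-6407068/161445 - 4*√5470) = √(-2)*(-6407068/161445 - 4*√5470) = (I*√2)*(-6407068/161445 - 4*√5470) = I*√2*(-6407068/161445 - 4*√5470)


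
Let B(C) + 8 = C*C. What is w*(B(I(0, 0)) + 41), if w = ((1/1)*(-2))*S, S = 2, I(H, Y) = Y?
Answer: -132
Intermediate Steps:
B(C) = -8 + C² (B(C) = -8 + C*C = -8 + C²)
w = -4 (w = ((1/1)*(-2))*2 = ((1*1)*(-2))*2 = (1*(-2))*2 = -2*2 = -4)
w*(B(I(0, 0)) + 41) = -4*((-8 + 0²) + 41) = -4*((-8 + 0) + 41) = -4*(-8 + 41) = -4*33 = -132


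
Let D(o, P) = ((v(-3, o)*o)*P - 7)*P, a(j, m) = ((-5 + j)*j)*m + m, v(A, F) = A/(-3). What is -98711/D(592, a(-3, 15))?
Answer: -98711/83247375 ≈ -0.0011858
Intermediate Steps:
v(A, F) = -A/3 (v(A, F) = A*(-⅓) = -A/3)
a(j, m) = m + j*m*(-5 + j) (a(j, m) = (j*(-5 + j))*m + m = j*m*(-5 + j) + m = m + j*m*(-5 + j))
D(o, P) = P*(-7 + P*o) (D(o, P) = (((-⅓*(-3))*o)*P - 7)*P = ((1*o)*P - 7)*P = (o*P - 7)*P = (P*o - 7)*P = (-7 + P*o)*P = P*(-7 + P*o))
-98711/D(592, a(-3, 15)) = -98711*1/(15*(-7 + (15*(1 + (-3)² - 5*(-3)))*592)*(1 + (-3)² - 5*(-3))) = -98711*1/(15*(-7 + (15*(1 + 9 + 15))*592)*(1 + 9 + 15)) = -98711*1/(375*(-7 + (15*25)*592)) = -98711*1/(375*(-7 + 375*592)) = -98711*1/(375*(-7 + 222000)) = -98711/(375*221993) = -98711/83247375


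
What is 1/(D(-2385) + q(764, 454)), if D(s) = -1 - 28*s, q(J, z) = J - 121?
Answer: 1/67422 ≈ 1.4832e-5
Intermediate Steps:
q(J, z) = -121 + J
1/(D(-2385) + q(764, 454)) = 1/((-1 - 28*(-2385)) + (-121 + 764)) = 1/((-1 + 66780) + 643) = 1/(66779 + 643) = 1/67422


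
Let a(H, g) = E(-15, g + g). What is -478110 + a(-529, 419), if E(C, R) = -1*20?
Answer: -478130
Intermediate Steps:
E(C, R) = -20
a(H, g) = -20
-478110 + a(-529, 419) = -478110 - 20 = -478130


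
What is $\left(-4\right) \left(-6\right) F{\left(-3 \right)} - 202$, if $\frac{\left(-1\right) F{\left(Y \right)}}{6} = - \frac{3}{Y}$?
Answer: $-346$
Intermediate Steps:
$F{\left(Y \right)} = \frac{18}{Y}$ ($F{\left(Y \right)} = - 6 \left(- \frac{3}{Y}\right) = \frac{18}{Y}$)
$\left(-4\right) \left(-6\right) F{\left(-3 \right)} - 202 = \left(-4\right) \left(-6\right) \frac{18}{-3} - 202 = 24 \cdot 18 \left(- \frac{1}{3}\right) - 202 = 24 \left(-6\right) - 202 = -144 - 202 = -346$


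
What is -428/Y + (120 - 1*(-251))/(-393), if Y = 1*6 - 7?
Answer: 167833/393 ≈ 427.06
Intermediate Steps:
Y = -1 (Y = 6 - 7 = -1)
-428/Y + (120 - 1*(-251))/(-393) = -428/(-1) + (120 - 1*(-251))/(-393) = -428*(-1) + (120 + 251)*(-1/393) = 428 + 371*(-1/393) = 428 - 371/393 = 167833/393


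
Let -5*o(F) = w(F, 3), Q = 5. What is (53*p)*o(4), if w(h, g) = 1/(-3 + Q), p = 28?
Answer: -742/5 ≈ -148.40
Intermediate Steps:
w(h, g) = 1/2 (w(h, g) = 1/(-3 + 5) = 1/2)
o(F) = -1/10 (o(F) = -1/5*1/2 = -1/10)
(53*p)*o(4) = (53*28)*(-1/10) = 1484*(-1/10) = -742/5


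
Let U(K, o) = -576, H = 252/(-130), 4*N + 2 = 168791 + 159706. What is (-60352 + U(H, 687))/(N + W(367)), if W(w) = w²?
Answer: -34816/123893 ≈ -0.28102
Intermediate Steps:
N = 328495/4 (N = -½ + (168791 + 159706)/4 = -½ + (¼)*328497 = -½ + 328497/4 = 328495/4 ≈ 82124.)
H = -126/65 (H = 252*(-1/130) = -126/65 ≈ -1.9385)
(-60352 + U(H, 687))/(N + W(367)) = (-60352 - 576)/(328495/4 + 367²) = -60928/(328495/4 + 134689) = -60928/867251/4 = -60928*4/867251 = -34816/123893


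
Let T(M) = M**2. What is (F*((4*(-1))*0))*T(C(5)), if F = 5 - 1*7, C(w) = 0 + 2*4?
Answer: 0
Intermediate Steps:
C(w) = 8 (C(w) = 0 + 8 = 8)
F = -2 (F = 5 - 7 = -2)
(F*((4*(-1))*0))*T(C(5)) = -2*4*(-1)*0*8**2 = -(-8)*0*64 = -2*0*64 = 0*64 = 0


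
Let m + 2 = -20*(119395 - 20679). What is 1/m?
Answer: -1/1974322 ≈ -5.0650e-7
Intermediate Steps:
m = -1974322 (m = -2 - 20*(119395 - 20679) = -2 - 20*98716 = -2 - 1974320 = -1974322)
1/m = 1/(-1974322) = -1/1974322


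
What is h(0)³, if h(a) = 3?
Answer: 27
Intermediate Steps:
h(0)³ = 3³ = 27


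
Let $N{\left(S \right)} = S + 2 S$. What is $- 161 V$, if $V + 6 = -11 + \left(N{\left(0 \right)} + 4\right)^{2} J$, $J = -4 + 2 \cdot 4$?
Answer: $-7567$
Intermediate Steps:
$N{\left(S \right)} = 3 S$
$J = 4$ ($J = -4 + 8 = 4$)
$V = 47$ ($V = -6 - \left(11 - \left(3 \cdot 0 + 4\right)^{2} \cdot 4\right) = -6 - \left(11 - \left(0 + 4\right)^{2} \cdot 4\right) = -6 - \left(11 - 4^{2} \cdot 4\right) = -6 + \left(-11 + 16 \cdot 4\right) = -6 + \left(-11 + 64\right) = -6 + 53 = 47$)
$- 161 V = \left(-161\right) 47 = -7567$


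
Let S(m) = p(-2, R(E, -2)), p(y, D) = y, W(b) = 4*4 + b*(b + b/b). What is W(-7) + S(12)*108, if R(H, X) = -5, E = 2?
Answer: -158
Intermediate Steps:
W(b) = 16 + b*(1 + b) (W(b) = 16 + b*(b + 1) = 16 + b*(1 + b))
S(m) = -2
W(-7) + S(12)*108 = (16 - 7 + (-7)²) - 2*108 = (16 - 7 + 49) - 216 = 58 - 216 = -158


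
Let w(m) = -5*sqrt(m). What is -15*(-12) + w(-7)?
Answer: 180 - 5*I*sqrt(7) ≈ 180.0 - 13.229*I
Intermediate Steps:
-15*(-12) + w(-7) = -15*(-12) - 5*I*sqrt(7) = 180 - 5*I*sqrt(7)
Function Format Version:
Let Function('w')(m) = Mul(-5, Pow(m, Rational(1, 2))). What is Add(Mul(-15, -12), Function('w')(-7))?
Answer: Add(180, Mul(-5, I, Pow(7, Rational(1, 2)))) ≈ Add(180.00, Mul(-13.229, I))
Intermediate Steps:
Add(Mul(-15, -12), Function('w')(-7)) = Add(Mul(-15, -12), Mul(-5, Pow(-7, Rational(1, 2)))) = Add(180, Mul(-5, Mul(I, Pow(7, Rational(1, 2))))) = Add(180, Mul(-5, I, Pow(7, Rational(1, 2))))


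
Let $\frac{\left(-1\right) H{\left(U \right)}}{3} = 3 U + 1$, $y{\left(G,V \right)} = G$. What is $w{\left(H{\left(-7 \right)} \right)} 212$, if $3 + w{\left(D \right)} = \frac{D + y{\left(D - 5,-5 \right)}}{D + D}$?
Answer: $- \frac{2597}{6} \approx -432.83$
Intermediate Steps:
$H{\left(U \right)} = -3 - 9 U$ ($H{\left(U \right)} = - 3 \left(3 U + 1\right) = - 3 \left(1 + 3 U\right) = -3 - 9 U$)
$w{\left(D \right)} = -3 + \frac{-5 + 2 D}{2 D}$ ($w{\left(D \right)} = -3 + \frac{D + \left(D - 5\right)}{D + D} = -3 + \frac{D + \left(D - 5\right)}{2 D} = -3 + \left(D + \left(-5 + D\right)\right) \frac{1}{2 D} = -3 + \left(-5 + 2 D\right) \frac{1}{2 D} = -3 + \frac{-5 + 2 D}{2 D}$)
$w{\left(H{\left(-7 \right)} \right)} 212 = \left(-2 - \frac{5}{2 \left(-3 - -63\right)}\right) 212 = \left(-2 - \frac{5}{2 \left(-3 + 63\right)}\right) 212 = \left(-2 - \frac{5}{2 \cdot 60}\right) 212 = \left(-2 - \frac{1}{24}\right) 212 = \left(- \frac{49}{24}\right) 212 = - \frac{2597}{6}$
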